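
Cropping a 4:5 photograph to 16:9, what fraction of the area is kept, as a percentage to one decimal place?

45.0%

Going from 4:5 to 16:9 means cutting height while keeping width.
Area ratio = (0.800)/(1.778) = 45.00% retained.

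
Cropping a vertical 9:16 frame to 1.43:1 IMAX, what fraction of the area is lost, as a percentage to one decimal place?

60.7%

The width stays; only height is cut (since 1.43:1 IMAX is wider than vertical 9:16).
(0.562)/(1.430) ≈ 0.393 of the area survives, leaving 60.66% discarded.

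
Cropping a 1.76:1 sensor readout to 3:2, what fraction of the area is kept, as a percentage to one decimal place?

85.2%

3:2 is narrower than 1.76:1, so the crop keeps the full height and trims the width.
Area ratio = (1.500)/(1.760) = 85.23% retained.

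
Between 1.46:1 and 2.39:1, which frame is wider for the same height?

1.46 and 2.39; 2.39 > 1.46.

2.39:1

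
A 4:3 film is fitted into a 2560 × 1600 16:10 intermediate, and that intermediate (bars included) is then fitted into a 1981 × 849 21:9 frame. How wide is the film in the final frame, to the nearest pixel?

Inside the 2560×1600 canvas the film is height-limited at 2133.33 × 1600.00.
16:10 in 1981×849: fills the height, so the intermediate becomes 1358.40 × 849.00 — a scale of ×0.5306.
Applying the same ×0.5306: 2133.33 → 1132.00.

1132 px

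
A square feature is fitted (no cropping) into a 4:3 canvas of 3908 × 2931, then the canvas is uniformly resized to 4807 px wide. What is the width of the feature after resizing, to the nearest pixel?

3605 px

Fitted into 3908×2931, the feature spans the height; its width is 2931 × 1/1 ≈ 2931.00 px.
Resizing to 4807 px wide multiplies everything by 1.2300: 2931.00 → 3605.25 px.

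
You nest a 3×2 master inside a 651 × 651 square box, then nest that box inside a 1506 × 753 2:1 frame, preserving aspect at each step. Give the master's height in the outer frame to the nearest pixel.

First fit — 3×2 into 651×651 spans the width: 651.00 × 434.00.
Second fit — the square canvas into 1506×753 spans the height: 753.00 × 753.00 (×1.1567 from 651×651).
Applying the same ×1.1567: 434.00 → 502.00.

502 px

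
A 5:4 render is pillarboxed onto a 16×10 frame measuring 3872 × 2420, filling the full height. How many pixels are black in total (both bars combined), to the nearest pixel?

2049740 pixels

The render is 2420 × 5/4 ≈ 3025.0000 px wide.
3872 − 3025.0000 = 847.0000 px of bars.
That's 847.0000 × 2420 ≈ 2049740 black pixels.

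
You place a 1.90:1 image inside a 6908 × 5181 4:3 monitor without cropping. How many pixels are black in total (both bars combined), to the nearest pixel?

1.90:1 (1.900) > 4:3 (1.333), so the image fills the width.
The image is 6908 / 1.900 ≈ 3635.7895 px tall.
5181 − 3635.7895 = 1545.2105 px of bars.
Across the 6908-px span: 1545.2105 × 6908 ≈ 10674314 px.

10674314 pixels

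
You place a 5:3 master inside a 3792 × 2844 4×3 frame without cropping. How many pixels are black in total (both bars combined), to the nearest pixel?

Since 1.667 > 1.333, the master is width-limited.
Content height = 3792 × 3/5 ≈ 2275.2000 px.
Leftover height: 2844 − 2275.2000 = 568.8000 px.
Bar area = 568.8000 × 3792 ≈ 2156890 px.

2156890 pixels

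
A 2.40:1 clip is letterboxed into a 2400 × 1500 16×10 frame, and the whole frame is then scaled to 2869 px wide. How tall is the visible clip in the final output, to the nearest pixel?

1195 px

Fitted into 2400×1500, the clip spans the width; its height is 2400 / 2.400 ≈ 1000.00 px.
Resizing to 2869 px wide multiplies everything by 1.1954: 1000.00 → 1195.42 px.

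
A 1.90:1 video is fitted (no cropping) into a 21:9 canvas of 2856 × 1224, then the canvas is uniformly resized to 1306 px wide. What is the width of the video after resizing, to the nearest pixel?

1063 px

In the 2856×1224 frame the video fills the height: width = 1224 × 1.900 ≈ 2325.60 px.
The frame scales by 1306/2856 = 0.4573; 2325.60 × 0.4573 ≈ 1063.46 px.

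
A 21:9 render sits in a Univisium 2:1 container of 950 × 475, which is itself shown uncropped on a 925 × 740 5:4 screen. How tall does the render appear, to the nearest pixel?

First fit — 21:9 into 950×475 spans the width: 950.00 × 407.14.
Univisium 2:1 in 925×740: fills the width, so the intermediate becomes 925.00 × 462.50 — a scale of ×0.9737.
Applying the same ×0.9737: 407.14 → 396.43.

396 px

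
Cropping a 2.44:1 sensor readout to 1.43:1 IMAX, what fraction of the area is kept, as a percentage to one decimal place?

The height stays; only width is cut (since 1.43:1 IMAX is narrower than 2.44:1).
(1.430)/(2.440) ≈ 0.586 of the area survives.

58.6%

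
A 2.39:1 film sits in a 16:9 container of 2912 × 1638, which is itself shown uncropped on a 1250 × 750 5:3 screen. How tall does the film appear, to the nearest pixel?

523 px

First fit — 2.39:1 into 2912×1638 spans the width: 2912.00 × 1218.41.
Second fit — the 16:9 canvas into 1250×750 spans the width: 1250.00 × 703.12 (×0.4293 from 2912×1638).
Applying the same ×0.4293: 1218.41 → 523.01.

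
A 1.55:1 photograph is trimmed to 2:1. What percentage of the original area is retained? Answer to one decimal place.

2:1 is wider than 1.55:1, so the crop keeps the full width and trims the height.
Area ratio = (1.550)/(2.000) = 77.50% retained.

77.5%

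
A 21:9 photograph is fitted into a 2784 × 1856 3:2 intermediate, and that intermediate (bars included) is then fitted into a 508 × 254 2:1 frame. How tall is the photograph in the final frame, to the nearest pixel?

First fit — 21:9 into 2784×1856 spans the width: 2784.00 × 1193.14.
3:2 in 508×254: fills the height, so the intermediate becomes 381.00 × 254.00 — a scale of ×0.1369.
The photograph scales with it: height 1193.14 × 0.1369 ≈ 163.29.

163 px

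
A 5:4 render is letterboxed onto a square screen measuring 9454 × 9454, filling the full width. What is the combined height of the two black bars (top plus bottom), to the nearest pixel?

Content height = 9454 × 4/5 ≈ 7563.20 px.
Leftover height: 9454 − 7563.20 = 1890.80 px.

1891 px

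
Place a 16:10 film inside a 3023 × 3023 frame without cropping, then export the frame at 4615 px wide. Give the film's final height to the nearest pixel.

2884 px

At 3023×3023 the film is width-limited, so height = 3023 × 10/16 ≈ 1889.38 px.
Resizing to 4615 px wide multiplies everything by 1.5266: 1889.38 → 2884.38 px.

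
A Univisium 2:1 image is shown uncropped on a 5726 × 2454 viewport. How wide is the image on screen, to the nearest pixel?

Since 2.000 < 2.333, the image is height-limited.
Content width = 2454 × 2/1 ≈ 4908.00 px.

4908 px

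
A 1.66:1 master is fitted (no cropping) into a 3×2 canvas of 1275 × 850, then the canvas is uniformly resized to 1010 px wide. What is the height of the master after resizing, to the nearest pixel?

608 px

In the 1275×850 frame the master fills the width: height = 1275 / 1.660 ≈ 768.07 px.
Resizing to 1010 px wide multiplies everything by 0.7922: 768.07 → 608.43 px.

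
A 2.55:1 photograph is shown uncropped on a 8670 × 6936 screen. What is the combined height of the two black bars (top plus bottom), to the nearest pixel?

3536 px

2.55:1 (2.550) > 5:4 (1.250), so the photograph fills the width.
Content height = 8670 / 2.550 ≈ 3400.00 px.
6936 − 3400.00 = 3536.00 px of bars.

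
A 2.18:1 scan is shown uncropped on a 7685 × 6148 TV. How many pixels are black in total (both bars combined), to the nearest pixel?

20155992 pixels

Since 2.180 > 1.250, the scan is width-limited.
Content height = 7685 / 2.180 ≈ 3525.2294 px.
6148 − 3525.2294 = 2622.7706 px of bars.
Across the 7685-px span: 2622.7706 × 7685 ≈ 20155992 px.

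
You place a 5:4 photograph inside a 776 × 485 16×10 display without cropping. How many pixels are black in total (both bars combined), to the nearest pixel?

82329 pixels

5:4 is narrower than 16×10, so it spans the full height.
Content width = 485 × 5/4 ≈ 606.2500 px.
776 − 606.2500 = 169.7500 px of bars.
That's 169.7500 × 485 ≈ 82329 black pixels.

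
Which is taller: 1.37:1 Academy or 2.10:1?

1.37 and 2.1; 2.1 > 1.37. The smaller width-to-height ratio is the taller frame.

1.37:1 Academy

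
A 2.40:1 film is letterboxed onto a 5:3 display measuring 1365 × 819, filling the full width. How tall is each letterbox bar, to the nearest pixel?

125 px

Content height = 1365 / 2.400 ≈ 568.75 px.
Leftover height: 819 − 568.75 = 250.25 px → 125.12 each side.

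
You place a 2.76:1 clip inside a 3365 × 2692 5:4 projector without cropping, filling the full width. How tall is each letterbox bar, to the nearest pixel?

736 px

The clip is 3365 / 2.760 ≈ 1219.20 px tall.
2692 − 1219.20 = 1472.80 px of bars (736.40 each).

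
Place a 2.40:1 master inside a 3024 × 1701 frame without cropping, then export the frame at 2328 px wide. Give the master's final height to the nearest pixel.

970 px

Fitted into 3024×1701, the master spans the width; its height is 3024 / 2.400 ≈ 1260.00 px.
The frame scales by 2328/3024 = 0.7698; 1260.00 × 0.7698 ≈ 970.00 px.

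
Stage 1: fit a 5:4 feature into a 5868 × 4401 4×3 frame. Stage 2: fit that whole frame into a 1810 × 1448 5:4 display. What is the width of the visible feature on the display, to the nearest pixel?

First fit — 5:4 into 5868×4401 spans the height: 5501.25 × 4401.00.
4×3 in 1810×1448: fills the width, so the intermediate becomes 1810.00 × 1357.50 — a scale of ×0.3085.
So the feature's width is 5501.25 × 0.3085 ≈ 1696.88.

1697 px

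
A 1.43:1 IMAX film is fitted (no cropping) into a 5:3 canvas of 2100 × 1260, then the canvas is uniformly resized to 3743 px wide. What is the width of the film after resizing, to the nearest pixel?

At 2100×1260 the film is height-limited, so width = 1260 × 1.430 ≈ 1801.80 px.
The frame scales by 3743/2100 = 1.7824; 1801.80 × 1.7824 ≈ 3211.49 px.

3211 px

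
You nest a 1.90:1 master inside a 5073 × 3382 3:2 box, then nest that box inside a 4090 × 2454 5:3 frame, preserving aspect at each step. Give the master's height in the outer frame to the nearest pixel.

1937 px

Inside the 5073×3382 canvas the master is width-limited at 5073.00 × 2670.00.
3:2 in 4090×2454: fills the height, so the intermediate becomes 3681.00 × 2454.00 — a scale of ×0.7256.
The master scales with it: height 2670.00 × 0.7256 ≈ 1937.37.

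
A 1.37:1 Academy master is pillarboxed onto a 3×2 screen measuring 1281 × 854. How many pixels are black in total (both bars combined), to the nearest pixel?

1.37:1 Academy (1.370) < 3×2 (1.500), so the master fills the height.
The master is 854 × 1.370 ≈ 1169.9800 px wide.
Black = 1281 − 1169.9800 = 111.0200 px.
Across the 854-px span: 111.0200 × 854 ≈ 94811 px.

94811 pixels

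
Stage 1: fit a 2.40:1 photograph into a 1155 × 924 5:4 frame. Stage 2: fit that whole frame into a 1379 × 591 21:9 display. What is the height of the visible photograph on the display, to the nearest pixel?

2.40:1 in 1155×924: fills the width, so the photograph is 1155.00 × 481.25.
Second fit — the 5:4 canvas into 1379×591 spans the height: 738.75 × 591.00 (×0.6396 from 1155×924).
So the photograph's height is 481.25 × 0.6396 ≈ 307.81.

308 px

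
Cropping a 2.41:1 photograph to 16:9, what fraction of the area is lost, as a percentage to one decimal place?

26.2%

The height stays; only width is cut (since 16:9 is narrower than 2.41:1).
Fraction kept = (1.778)/(2.410) ≈ 73.77%, so 26.23% is lost.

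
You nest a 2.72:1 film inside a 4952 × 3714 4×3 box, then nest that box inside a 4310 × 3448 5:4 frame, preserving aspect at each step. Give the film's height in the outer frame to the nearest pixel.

1585 px

2.72:1 in 4952×3714: fills the width, so the film is 4952.00 × 1820.59.
The 4×3 canvas is width-limited in 4310×3448, giving 4310.00 × 3232.50; scale factor 0.8704.
So the film's height is 1820.59 × 0.8704 ≈ 1584.56.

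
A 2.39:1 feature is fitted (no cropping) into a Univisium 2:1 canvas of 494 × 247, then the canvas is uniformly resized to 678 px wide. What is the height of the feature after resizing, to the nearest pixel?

At 494×247 the feature is width-limited, so height = 494 / 2.390 ≈ 206.69 px.
Scaling 494 → 678 is ×1.3725, so the height becomes 206.69 × 1.3725 ≈ 283.68 px.

284 px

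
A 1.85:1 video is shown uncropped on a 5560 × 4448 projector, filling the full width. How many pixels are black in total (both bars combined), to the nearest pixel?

The video is 5560 / 1.850 ≈ 3005.4054 px tall.
Black = 4448 − 3005.4054 = 1442.5946 px.
That's 1442.5946 × 5560 ≈ 8020826 black pixels.

8020826 pixels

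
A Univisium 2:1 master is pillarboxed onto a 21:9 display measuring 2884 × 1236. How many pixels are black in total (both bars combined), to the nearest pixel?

509232 pixels

Since 2.000 < 2.333, the master is height-limited.
The master is 1236 × 2/1 ≈ 2472.0000 px wide.
Leftover width: 2884 − 2472.0000 = 412.0000 px.
That's 412.0000 × 1236 ≈ 509232 black pixels.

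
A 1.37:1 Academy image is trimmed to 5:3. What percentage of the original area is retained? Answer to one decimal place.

5:3 is wider than 1.37:1 Academy, so the crop keeps the full width and trims the height.
Fraction kept = (1.370)/(1.667) ≈ 82.20%.

82.2%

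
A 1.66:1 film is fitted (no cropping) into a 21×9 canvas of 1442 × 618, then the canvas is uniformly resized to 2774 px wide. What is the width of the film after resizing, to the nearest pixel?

1974 px

In the 1442×618 frame the film fills the height: width = 618 × 1.660 ≈ 1025.88 px.
Scaling 1442 → 2774 is ×1.9237, so the width becomes 1025.88 × 1.9237 ≈ 1973.50 px.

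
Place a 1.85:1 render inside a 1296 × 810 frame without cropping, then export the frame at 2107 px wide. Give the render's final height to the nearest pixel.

At 1296×810 the render is width-limited, so height = 1296 / 1.850 ≈ 700.54 px.
The frame scales by 2107/1296 = 1.6258; 700.54 × 1.6258 ≈ 1138.92 px.

1139 px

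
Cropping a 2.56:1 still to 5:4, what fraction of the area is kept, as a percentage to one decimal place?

48.8%

The height stays; only width is cut (since 5:4 is narrower than 2.56:1).
Area ratio = (1.250)/(2.560) = 48.83% retained.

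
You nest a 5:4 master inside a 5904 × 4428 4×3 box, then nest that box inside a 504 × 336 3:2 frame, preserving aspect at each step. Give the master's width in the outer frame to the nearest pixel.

420 px

Inside the 5904×4428 canvas the master is height-limited at 5535.00 × 4428.00.
The 4×3 canvas is height-limited in 504×336, giving 448.00 × 336.00; scale factor 0.0759.
So the master's width is 5535.00 × 0.0759 ≈ 420.00.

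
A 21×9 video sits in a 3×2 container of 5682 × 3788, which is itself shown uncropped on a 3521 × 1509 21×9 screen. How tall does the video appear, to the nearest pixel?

970 px

First fit — 21×9 into 5682×3788 spans the width: 5682.00 × 2435.14.
3×2 in 3521×1509: fills the height, so the intermediate becomes 2263.50 × 1509.00 — a scale of ×0.3984.
Applying the same ×0.3984: 2435.14 → 970.07.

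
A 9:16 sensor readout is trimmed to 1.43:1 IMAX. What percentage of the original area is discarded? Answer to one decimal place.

60.7%

Going from 9:16 to 1.43:1 IMAX means cutting height while keeping width.
Area ratio = (0.562)/(1.430) = 39.34%; the remaining 60.66% is cropped out.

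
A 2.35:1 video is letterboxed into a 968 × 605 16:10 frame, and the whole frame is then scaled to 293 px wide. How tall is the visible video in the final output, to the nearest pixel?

125 px

Fitted into 968×605, the video spans the width; its height is 968 / 2.350 ≈ 411.91 px.
Scaling 968 → 293 is ×0.3027, so the height becomes 411.91 × 0.3027 ≈ 124.68 px.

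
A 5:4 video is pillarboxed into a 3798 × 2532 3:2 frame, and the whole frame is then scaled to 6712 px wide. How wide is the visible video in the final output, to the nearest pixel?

At 3798×2532 the video is height-limited, so width = 2532 × 5/4 ≈ 3165.00 px.
Resizing to 6712 px wide multiplies everything by 1.7672: 3165.00 → 5593.33 px.

5593 px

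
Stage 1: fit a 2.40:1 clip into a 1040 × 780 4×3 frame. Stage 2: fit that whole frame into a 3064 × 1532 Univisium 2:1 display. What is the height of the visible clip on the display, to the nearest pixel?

851 px

Inside the 1040×780 canvas the clip is width-limited at 1040.00 × 433.33.
Second fit — the 4×3 canvas into 3064×1532 spans the height: 2042.67 × 1532.00 (×1.9641 from 1040×780).
Applying the same ×1.9641: 433.33 → 851.11.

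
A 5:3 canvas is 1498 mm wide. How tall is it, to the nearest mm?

Height = 1498 × 3/5 = 898.80.

899 mm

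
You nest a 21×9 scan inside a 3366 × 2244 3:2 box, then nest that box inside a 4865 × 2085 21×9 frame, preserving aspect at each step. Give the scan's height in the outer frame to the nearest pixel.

21×9 in 3366×2244: fills the width, so the scan is 3366.00 × 1442.57.
The 3:2 canvas is height-limited in 4865×2085, giving 3127.50 × 2085.00; scale factor 0.9291.
Applying the same ×0.9291: 1442.57 → 1340.36.

1340 px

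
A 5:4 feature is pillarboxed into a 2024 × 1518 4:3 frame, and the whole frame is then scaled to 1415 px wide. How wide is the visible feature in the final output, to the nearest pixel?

At 2024×1518 the feature is height-limited, so width = 1518 × 5/4 ≈ 1897.50 px.
The frame scales by 1415/2024 = 0.6991; 1897.50 × 0.6991 ≈ 1326.56 px.

1327 px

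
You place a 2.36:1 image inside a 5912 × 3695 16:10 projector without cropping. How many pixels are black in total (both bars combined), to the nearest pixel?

7034779 pixels

Since 2.360 > 1.600, the image is width-limited.
The image is 5912 / 2.360 ≈ 2505.0847 px tall.
Leftover height: 3695 − 2505.0847 = 1189.9153 px.
Across the 5912-px span: 1189.9153 × 5912 ≈ 7034779 px.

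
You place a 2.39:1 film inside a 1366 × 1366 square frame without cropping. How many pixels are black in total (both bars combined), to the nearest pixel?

2.39:1 is wider than square, so it spans the full width.
Content height = 1366 / 2.390 ≈ 571.5481 px.
1366 − 571.5481 = 794.4519 px of bars.
Across the 1366-px span: 794.4519 × 1366 ≈ 1085221 px.

1085221 pixels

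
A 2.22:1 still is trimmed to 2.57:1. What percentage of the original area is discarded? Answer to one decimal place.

2.57:1 is wider than 2.22:1, so the crop keeps the full width and trims the height.
Fraction kept = (2.220)/(2.570) ≈ 86.38%, so 13.62% is lost.

13.6%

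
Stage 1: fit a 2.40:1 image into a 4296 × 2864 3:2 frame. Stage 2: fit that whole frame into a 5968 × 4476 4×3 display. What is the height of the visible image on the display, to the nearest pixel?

2.40:1 in 4296×2864: fills the width, so the image is 4296.00 × 1790.00.
The 3:2 canvas is width-limited in 5968×4476, giving 5968.00 × 3978.67; scale factor 1.3892.
The image scales with it: height 1790.00 × 1.3892 ≈ 2486.67.

2487 px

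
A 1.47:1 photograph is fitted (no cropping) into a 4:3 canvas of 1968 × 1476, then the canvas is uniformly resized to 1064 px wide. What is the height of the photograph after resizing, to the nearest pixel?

Fitted into 1968×1476, the photograph spans the width; its height is 1968 / 1.470 ≈ 1338.78 px.
Resizing to 1064 px wide multiplies everything by 0.5407: 1338.78 → 723.81 px.

724 px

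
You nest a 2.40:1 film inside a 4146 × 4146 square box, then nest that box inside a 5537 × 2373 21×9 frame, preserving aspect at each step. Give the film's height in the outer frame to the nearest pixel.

989 px

Inside the 4146×4146 canvas the film is width-limited at 4146.00 × 1727.50.
The square canvas is height-limited in 5537×2373, giving 2373.00 × 2373.00; scale factor 0.5724.
Applying the same ×0.5724: 1727.50 → 988.75.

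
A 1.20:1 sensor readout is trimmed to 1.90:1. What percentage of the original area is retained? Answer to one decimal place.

63.2%

The width stays; only height is cut (since 1.90:1 is wider than 1.20:1).
Area ratio = (1.200)/(1.900) = 63.16% retained.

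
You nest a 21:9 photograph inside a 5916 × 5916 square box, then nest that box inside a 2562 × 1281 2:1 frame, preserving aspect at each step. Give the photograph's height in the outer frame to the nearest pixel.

21:9 in 5916×5916: fills the width, so the photograph is 5916.00 × 2535.43.
square in 2562×1281: fills the height, so the intermediate becomes 1281.00 × 1281.00 — a scale of ×0.2165.
The photograph scales with it: height 2535.43 × 0.2165 ≈ 549.00.

549 px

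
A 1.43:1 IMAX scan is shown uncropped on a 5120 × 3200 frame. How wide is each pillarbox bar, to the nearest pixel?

272 px

Since 1.430 < 1.600, the scan is height-limited.
The scan is 3200 × 1.430 ≈ 4576.00 px wide.
Leftover width: 5120 − 4576.00 = 544.00 px → 272.00 each side.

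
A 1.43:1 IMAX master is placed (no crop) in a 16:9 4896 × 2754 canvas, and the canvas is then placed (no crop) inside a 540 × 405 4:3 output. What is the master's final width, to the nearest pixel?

434 px

First fit — 1.43:1 IMAX into 4896×2754 spans the height: 3938.22 × 2754.00.
Second fit — the 16:9 canvas into 540×405 spans the width: 540.00 × 303.75 (×0.1103 from 4896×2754).
Applying the same ×0.1103: 3938.22 → 434.36.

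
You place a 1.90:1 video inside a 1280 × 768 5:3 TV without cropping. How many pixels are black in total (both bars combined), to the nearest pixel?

120724 pixels

1.90:1 is wider than 5:3, so it spans the full width.
Content height = 1280 / 1.900 ≈ 673.6842 px.
Leftover height: 768 − 673.6842 = 94.3158 px.
Across the 1280-px span: 94.3158 × 1280 ≈ 120724 px.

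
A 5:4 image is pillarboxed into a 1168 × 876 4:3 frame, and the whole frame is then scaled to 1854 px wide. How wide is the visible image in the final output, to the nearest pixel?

1738 px

Fitted into 1168×876, the image spans the height; its width is 876 × 5/4 ≈ 1095.00 px.
Resizing to 1854 px wide multiplies everything by 1.5873: 1095.00 → 1738.12 px.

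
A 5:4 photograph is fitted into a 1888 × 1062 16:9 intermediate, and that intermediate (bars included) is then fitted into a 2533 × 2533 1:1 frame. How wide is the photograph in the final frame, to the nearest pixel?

1781 px

First fit — 5:4 into 1888×1062 spans the height: 1327.50 × 1062.00.
16:9 in 2533×2533: fills the width, so the intermediate becomes 2533.00 × 1424.81 — a scale of ×1.3416.
So the photograph's width is 1327.50 × 1.3416 ≈ 1781.02.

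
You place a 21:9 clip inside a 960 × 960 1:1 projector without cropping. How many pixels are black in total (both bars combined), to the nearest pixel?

Since 2.333 > 1.000, the clip is width-limited.
Content height = 960 × 9/21 ≈ 411.4286 px.
Black = 960 − 411.4286 = 548.5714 px.
Across the 960-px span: 548.5714 × 960 ≈ 526629 px.

526629 pixels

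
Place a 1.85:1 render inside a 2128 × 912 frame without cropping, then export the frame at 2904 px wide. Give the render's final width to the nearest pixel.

Fitted into 2128×912, the render spans the height; its width is 912 × 1.850 ≈ 1687.20 px.
The frame scales by 2904/2128 = 1.3647; 1687.20 × 1.3647 ≈ 2302.46 px.

2302 px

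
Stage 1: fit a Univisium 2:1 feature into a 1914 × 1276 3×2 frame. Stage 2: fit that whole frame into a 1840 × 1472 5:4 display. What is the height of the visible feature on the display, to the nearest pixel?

First fit — Univisium 2:1 into 1914×1276 spans the width: 1914.00 × 957.00.
Second fit — the 3×2 canvas into 1840×1472 spans the width: 1840.00 × 1226.67 (×0.9613 from 1914×1276).
Applying the same ×0.9613: 957.00 → 920.00.

920 px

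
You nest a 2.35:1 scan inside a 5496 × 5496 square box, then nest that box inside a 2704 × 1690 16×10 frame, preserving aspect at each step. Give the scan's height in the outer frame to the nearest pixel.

2.35:1 in 5496×5496: fills the width, so the scan is 5496.00 × 2338.72.
square in 2704×1690: fills the height, so the intermediate becomes 1690.00 × 1690.00 — a scale of ×0.3075.
Applying the same ×0.3075: 2338.72 → 719.15.

719 px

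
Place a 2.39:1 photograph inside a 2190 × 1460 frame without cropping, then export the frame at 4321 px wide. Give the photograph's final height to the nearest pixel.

1808 px

At 2190×1460 the photograph is width-limited, so height = 2190 / 2.390 ≈ 916.32 px.
The frame scales by 4321/2190 = 1.9731; 916.32 × 1.9731 ≈ 1807.95 px.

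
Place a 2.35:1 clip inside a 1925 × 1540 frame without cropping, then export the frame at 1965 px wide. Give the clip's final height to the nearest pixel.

Fitted into 1925×1540, the clip spans the width; its height is 1925 / 2.350 ≈ 819.15 px.
The frame scales by 1965/1925 = 1.0208; 819.15 × 1.0208 ≈ 836.17 px.

836 px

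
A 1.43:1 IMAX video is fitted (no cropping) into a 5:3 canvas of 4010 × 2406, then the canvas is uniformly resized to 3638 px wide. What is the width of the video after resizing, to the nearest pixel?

3121 px

At 4010×2406 the video is height-limited, so width = 2406 × 1.430 ≈ 3440.58 px.
Resizing to 3638 px wide multiplies everything by 0.9072: 3440.58 → 3121.40 px.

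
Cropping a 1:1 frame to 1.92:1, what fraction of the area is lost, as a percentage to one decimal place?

47.9%

Going from 1:1 to 1.92:1 means cutting height while keeping width.
Fraction kept = (1.000)/(1.920) ≈ 52.08%, so 47.92% is lost.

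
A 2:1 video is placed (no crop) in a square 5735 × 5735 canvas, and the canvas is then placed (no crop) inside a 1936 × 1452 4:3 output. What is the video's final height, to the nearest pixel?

2:1 in 5735×5735: fills the width, so the video is 5735.00 × 2867.50.
The square canvas is height-limited in 1936×1452, giving 1452.00 × 1452.00; scale factor 0.2532.
The video scales with it: height 2867.50 × 0.2532 ≈ 726.00.

726 px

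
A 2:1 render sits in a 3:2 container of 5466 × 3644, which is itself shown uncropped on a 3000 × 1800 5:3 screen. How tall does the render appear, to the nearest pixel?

First fit — 2:1 into 5466×3644 spans the width: 5466.00 × 2733.00.
3:2 in 3000×1800: fills the height, so the intermediate becomes 2700.00 × 1800.00 — a scale of ×0.4940.
So the render's height is 2733.00 × 0.4940 ≈ 1350.00.

1350 px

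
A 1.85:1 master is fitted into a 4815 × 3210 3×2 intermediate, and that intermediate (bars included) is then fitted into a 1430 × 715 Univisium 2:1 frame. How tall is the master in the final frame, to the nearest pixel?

First fit — 1.85:1 into 4815×3210 spans the width: 4815.00 × 2602.70.
Second fit — the 3×2 canvas into 1430×715 spans the height: 1072.50 × 715.00 (×0.2227 from 4815×3210).
Applying the same ×0.2227: 2602.70 → 579.73.

580 px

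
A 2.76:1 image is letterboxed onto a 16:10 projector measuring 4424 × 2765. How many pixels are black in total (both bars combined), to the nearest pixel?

5141137 pixels

Since 2.760 > 1.600, the image is width-limited.
The image is 4424 / 2.760 ≈ 1602.8986 px tall.
Leftover height: 2765 − 1602.8986 = 1162.1014 px.
Across the 4424-px span: 1162.1014 × 4424 ≈ 5141137 px.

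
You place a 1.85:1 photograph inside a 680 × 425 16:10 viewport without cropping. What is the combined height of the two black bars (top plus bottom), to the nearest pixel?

1.85:1 (1.850) > 16:10 (1.600), so the photograph fills the width.
The photograph is 680 / 1.850 ≈ 367.57 px tall.
425 − 367.57 = 57.43 px of bars.

57 px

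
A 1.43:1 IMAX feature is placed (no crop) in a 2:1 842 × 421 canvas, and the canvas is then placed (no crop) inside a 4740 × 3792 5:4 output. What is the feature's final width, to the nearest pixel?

3389 px

First fit — 1.43:1 IMAX into 842×421 spans the height: 602.03 × 421.00.
The 2:1 canvas is width-limited in 4740×3792, giving 4740.00 × 2370.00; scale factor 5.6295.
Applying the same ×5.6295: 602.03 → 3389.10.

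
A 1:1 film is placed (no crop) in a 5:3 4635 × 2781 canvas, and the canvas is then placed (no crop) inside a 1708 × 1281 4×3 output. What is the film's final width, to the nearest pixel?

Inside the 4635×2781 canvas the film is height-limited at 2781.00 × 2781.00.
The 5:3 canvas is width-limited in 1708×1281, giving 1708.00 × 1024.80; scale factor 0.3685.
Applying the same ×0.3685: 2781.00 → 1024.80.

1025 px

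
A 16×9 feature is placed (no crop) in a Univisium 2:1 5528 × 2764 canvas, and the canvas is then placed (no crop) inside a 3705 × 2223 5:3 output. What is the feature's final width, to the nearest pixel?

Inside the 5528×2764 canvas the feature is height-limited at 4913.78 × 2764.00.
Univisium 2:1 in 3705×2223: fills the width, so the intermediate becomes 3705.00 × 1852.50 — a scale of ×0.6702.
The feature scales with it: width 4913.78 × 0.6702 ≈ 3293.33.

3293 px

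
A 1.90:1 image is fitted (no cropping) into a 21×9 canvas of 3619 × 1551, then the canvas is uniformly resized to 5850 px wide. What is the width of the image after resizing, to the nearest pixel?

Fitted into 3619×1551, the image spans the height; its width is 1551 × 1.900 ≈ 2946.90 px.
Scaling 3619 → 5850 is ×1.6165, so the width becomes 2946.90 × 1.6165 ≈ 4763.57 px.

4764 px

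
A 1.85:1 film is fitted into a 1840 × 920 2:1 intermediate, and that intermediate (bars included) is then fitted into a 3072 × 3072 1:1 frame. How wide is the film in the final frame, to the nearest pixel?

1.85:1 in 1840×920: fills the height, so the film is 1702.00 × 920.00.
Second fit — the 2:1 canvas into 3072×3072 spans the width: 3072.00 × 1536.00 (×1.6696 from 1840×920).
So the film's width is 1702.00 × 1.6696 ≈ 2841.60.

2842 px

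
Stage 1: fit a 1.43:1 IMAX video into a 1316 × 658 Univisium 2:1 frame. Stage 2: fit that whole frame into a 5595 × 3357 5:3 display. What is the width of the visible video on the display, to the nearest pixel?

4000 px

Inside the 1316×658 canvas the video is height-limited at 940.94 × 658.00.
Second fit — the Univisium 2:1 canvas into 5595×3357 spans the width: 5595.00 × 2797.50 (×4.2515 from 1316×658).
The video scales with it: width 940.94 × 4.2515 ≈ 4000.43.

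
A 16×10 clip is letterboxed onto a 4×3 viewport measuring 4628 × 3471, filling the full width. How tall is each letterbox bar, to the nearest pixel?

That makes the image 2892.50 px tall (4628 × 10/16).
Black = 3471 − 2892.50 = 578.50 px, or 289.25 per bar.

289 px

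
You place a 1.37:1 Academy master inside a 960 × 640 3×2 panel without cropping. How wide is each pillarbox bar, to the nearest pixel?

Since 1.370 < 1.500, the master is height-limited.
The master is 640 × 1.370 ≈ 876.80 px wide.
Leftover width: 960 − 876.80 = 83.20 px → 41.60 each side.

42 px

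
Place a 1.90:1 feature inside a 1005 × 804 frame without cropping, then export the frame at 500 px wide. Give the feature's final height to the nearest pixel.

In the 1005×804 frame the feature fills the width: height = 1005 / 1.900 ≈ 528.95 px.
The frame scales by 500/1005 = 0.4975; 528.95 × 0.4975 ≈ 263.16 px.

263 px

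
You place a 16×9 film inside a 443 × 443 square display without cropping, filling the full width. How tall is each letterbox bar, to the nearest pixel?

The film is 443 × 9/16 ≈ 249.19 px tall.
Black = 443 − 249.19 = 193.81 px, or 96.91 per bar.

97 px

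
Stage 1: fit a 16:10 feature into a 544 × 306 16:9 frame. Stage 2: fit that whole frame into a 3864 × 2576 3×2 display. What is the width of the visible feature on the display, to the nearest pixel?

16:10 in 544×306: fills the height, so the feature is 489.60 × 306.00.
16:9 in 3864×2576: fills the width, so the intermediate becomes 3864.00 × 2173.50 — a scale of ×7.1029.
Applying the same ×7.1029: 489.60 → 3477.60.

3478 px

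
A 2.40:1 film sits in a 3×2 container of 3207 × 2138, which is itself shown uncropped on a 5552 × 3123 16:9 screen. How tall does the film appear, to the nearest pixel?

1952 px

Inside the 3207×2138 canvas the film is width-limited at 3207.00 × 1336.25.
3×2 in 5552×3123: fills the height, so the intermediate becomes 4684.50 × 3123.00 — a scale of ×1.4607.
Applying the same ×1.4607: 1336.25 → 1951.88.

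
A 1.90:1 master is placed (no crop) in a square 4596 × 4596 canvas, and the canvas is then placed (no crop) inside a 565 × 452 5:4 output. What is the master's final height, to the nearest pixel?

Inside the 4596×4596 canvas the master is width-limited at 4596.00 × 2418.95.
The square canvas is height-limited in 565×452, giving 452.00 × 452.00; scale factor 0.0983.
The master scales with it: height 2418.95 × 0.0983 ≈ 237.89.

238 px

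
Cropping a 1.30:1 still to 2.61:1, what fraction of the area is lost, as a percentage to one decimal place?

50.2%

The width stays; only height is cut (since 2.61:1 is wider than 1.30:1).
Area ratio = (1.300)/(2.610) = 49.81%; the remaining 50.19% is cropped out.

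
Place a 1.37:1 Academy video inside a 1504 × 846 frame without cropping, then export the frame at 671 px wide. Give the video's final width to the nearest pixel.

517 px

In the 1504×846 frame the video fills the height: width = 846 × 1.370 ≈ 1159.02 px.
Resizing to 671 px wide multiplies everything by 0.4461: 1159.02 → 517.09 px.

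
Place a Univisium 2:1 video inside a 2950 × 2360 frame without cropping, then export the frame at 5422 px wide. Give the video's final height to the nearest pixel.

Fitted into 2950×2360, the video spans the width; its height is 2950 × 1/2 ≈ 1475.00 px.
Scaling 2950 → 5422 is ×1.8380, so the height becomes 1475.00 × 1.8380 ≈ 2711.00 px.

2711 px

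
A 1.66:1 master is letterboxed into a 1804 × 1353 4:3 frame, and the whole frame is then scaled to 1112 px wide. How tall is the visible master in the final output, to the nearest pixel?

At 1804×1353 the master is width-limited, so height = 1804 / 1.660 ≈ 1086.75 px.
Resizing to 1112 px wide multiplies everything by 0.6164: 1086.75 → 669.88 px.

670 px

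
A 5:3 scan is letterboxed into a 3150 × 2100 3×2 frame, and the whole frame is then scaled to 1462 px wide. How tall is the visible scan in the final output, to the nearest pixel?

At 3150×2100 the scan is width-limited, so height = 3150 × 3/5 ≈ 1890.00 px.
Scaling 3150 → 1462 is ×0.4641, so the height becomes 1890.00 × 0.4641 ≈ 877.20 px.

877 px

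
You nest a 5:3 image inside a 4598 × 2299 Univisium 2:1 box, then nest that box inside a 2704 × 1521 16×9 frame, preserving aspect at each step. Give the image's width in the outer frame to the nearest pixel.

2253 px

5:3 in 4598×2299: fills the height, so the image is 3831.67 × 2299.00.
The Univisium 2:1 canvas is width-limited in 2704×1521, giving 2704.00 × 1352.00; scale factor 0.5881.
The image scales with it: width 3831.67 × 0.5881 ≈ 2253.33.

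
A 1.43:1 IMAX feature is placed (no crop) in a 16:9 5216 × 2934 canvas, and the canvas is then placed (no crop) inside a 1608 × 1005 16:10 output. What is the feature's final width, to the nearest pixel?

First fit — 1.43:1 IMAX into 5216×2934 spans the height: 4195.62 × 2934.00.
16:9 in 1608×1005: fills the width, so the intermediate becomes 1608.00 × 904.50 — a scale of ×0.3083.
So the feature's width is 4195.62 × 0.3083 ≈ 1293.43.

1293 px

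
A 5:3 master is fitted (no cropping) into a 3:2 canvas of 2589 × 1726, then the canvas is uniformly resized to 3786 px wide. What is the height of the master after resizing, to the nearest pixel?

2272 px

In the 2589×1726 frame the master fills the width: height = 2589 × 3/5 ≈ 1553.40 px.
Scaling 2589 → 3786 is ×1.4623, so the height becomes 1553.40 × 1.4623 ≈ 2271.60 px.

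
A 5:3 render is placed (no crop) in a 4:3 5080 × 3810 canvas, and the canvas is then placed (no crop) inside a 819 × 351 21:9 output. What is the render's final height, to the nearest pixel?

Inside the 5080×3810 canvas the render is width-limited at 5080.00 × 3048.00.
The 4:3 canvas is height-limited in 819×351, giving 468.00 × 351.00; scale factor 0.0921.
The render scales with it: height 3048.00 × 0.0921 ≈ 280.80.

281 px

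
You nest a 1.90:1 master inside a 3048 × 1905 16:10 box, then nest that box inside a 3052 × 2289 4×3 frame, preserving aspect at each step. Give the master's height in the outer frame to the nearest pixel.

1.90:1 in 3048×1905: fills the width, so the master is 3048.00 × 1604.21.
The 16:10 canvas is width-limited in 3052×2289, giving 3052.00 × 1907.50; scale factor 1.0013.
So the master's height is 1604.21 × 1.0013 ≈ 1606.32.

1606 px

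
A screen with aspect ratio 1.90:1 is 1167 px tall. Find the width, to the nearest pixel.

2217 px

Width = 1167 × 1.900 = 2217.30.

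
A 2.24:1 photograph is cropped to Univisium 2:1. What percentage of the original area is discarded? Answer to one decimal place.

The height stays; only width is cut (since Univisium 2:1 is narrower than 2.24:1).
Area ratio = (2.000)/(2.240) = 89.29%; the remaining 10.71% is cropped out.

10.7%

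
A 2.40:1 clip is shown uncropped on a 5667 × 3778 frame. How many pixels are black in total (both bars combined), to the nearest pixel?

2.40:1 (2.400) > 3×2 (1.500), so the clip fills the width.
Content height = 5667 / 2.400 ≈ 2361.2500 px.
3778 − 2361.2500 = 1416.7500 px of bars.
Bar area = 1416.7500 × 5667 ≈ 8028722 px.

8028722 pixels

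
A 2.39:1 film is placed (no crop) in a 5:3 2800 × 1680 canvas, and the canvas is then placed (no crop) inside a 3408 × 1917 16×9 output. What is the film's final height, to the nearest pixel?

First fit — 2.39:1 into 2800×1680 spans the width: 2800.00 × 1171.55.
The 5:3 canvas is height-limited in 3408×1917, giving 3195.00 × 1917.00; scale factor 1.1411.
Applying the same ×1.1411: 1171.55 → 1336.82.

1337 px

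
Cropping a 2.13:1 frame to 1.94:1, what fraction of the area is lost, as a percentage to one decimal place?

1.94:1 is narrower than 2.13:1, so the crop keeps the full height and trims the width.
Fraction kept = (1.940)/(2.130) ≈ 91.08%, so 8.92% is lost.

8.9%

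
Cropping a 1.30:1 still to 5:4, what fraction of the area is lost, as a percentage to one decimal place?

Going from 1.30:1 to 5:4 means cutting width while keeping height.
Fraction kept = (1.250)/(1.300) ≈ 96.15%, so 3.85% is lost.

3.8%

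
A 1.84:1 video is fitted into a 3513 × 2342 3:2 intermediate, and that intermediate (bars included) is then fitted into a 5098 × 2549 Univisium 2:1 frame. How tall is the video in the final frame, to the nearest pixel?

1.84:1 in 3513×2342: fills the width, so the video is 3513.00 × 1909.24.
Second fit — the 3:2 canvas into 5098×2549 spans the height: 3823.50 × 2549.00 (×1.0884 from 3513×2342).
So the video's height is 1909.24 × 1.0884 ≈ 2077.99.

2078 px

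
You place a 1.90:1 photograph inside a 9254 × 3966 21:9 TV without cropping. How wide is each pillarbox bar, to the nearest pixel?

1.90:1 (1.900) < 21:9 (2.333), so the photograph fills the height.
The photograph is 3966 × 1.900 ≈ 7535.40 px wide.
9254 − 7535.40 = 1718.60 px of bars (859.30 each).

859 px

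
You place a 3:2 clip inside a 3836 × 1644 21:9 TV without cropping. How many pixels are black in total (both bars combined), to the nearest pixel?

3:2 is narrower than 21:9, so it spans the full height.
The clip is 1644 × 3/2 ≈ 2466.0000 px wide.
Black = 3836 − 2466.0000 = 1370.0000 px.
That's 1370.0000 × 1644 ≈ 2252280 black pixels.

2252280 pixels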